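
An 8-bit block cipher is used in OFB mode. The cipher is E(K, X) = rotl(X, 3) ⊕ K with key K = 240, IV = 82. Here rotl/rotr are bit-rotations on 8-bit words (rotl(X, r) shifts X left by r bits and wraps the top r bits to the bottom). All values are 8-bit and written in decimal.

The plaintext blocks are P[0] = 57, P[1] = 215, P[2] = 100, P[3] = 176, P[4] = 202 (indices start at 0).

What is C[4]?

OFB encryption: S_i = E(K, S_{i−1}) with S_{−1} = IV; C_i = P_i ⊕ S_i.
C[0]: S = E(K, 82) = 98; 57 ⊕ 98 = 91.
C[1]: S = E(K, 98) = 227; 215 ⊕ 227 = 52.
C[2]: S = E(K, 227) = 239; 100 ⊕ 239 = 139.
C[3]: S = E(K, 239) = 143; 176 ⊕ 143 = 63.
C[4]: S = E(K, 143) = 140; 202 ⊕ 140 = 70.

C[4] = 70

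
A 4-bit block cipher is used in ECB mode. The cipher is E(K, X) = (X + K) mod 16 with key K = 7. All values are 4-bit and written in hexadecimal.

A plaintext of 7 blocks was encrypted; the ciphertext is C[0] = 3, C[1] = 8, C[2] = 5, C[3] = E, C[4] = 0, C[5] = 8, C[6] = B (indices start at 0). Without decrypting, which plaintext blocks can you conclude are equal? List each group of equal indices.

P[1] = P[5]

ECB encrypts each block independently with the same key, so equal ciphertext blocks imply equal plaintext blocks.
C[1] = C[5] = 8, so P[1] = P[5].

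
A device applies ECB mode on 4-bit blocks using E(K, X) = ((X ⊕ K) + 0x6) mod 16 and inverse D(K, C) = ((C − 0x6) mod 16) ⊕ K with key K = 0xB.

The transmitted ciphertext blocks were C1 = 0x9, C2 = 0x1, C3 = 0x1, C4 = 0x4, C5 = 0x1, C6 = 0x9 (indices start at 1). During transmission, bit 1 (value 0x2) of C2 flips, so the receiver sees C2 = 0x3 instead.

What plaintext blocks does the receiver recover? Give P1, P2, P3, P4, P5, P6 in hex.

P1 = 0x8, P2 = 0x6, P3 = 0x0, P4 = 0x5, P5 = 0x0, P6 = 0x8

ECB decryption: P_i = D(K, C_i).
Only C2 changed, to 0x3. In ECB, a change in C_i affects only P_i. Decrypting the received ciphertext:
P1: D(K, 0x9) = 0x8.
P2: D(K, 0x3) = 0x6.
P3: D(K, 0x1) = 0x0.
P4: D(K, 0x4) = 0x5.
P5: D(K, 0x1) = 0x0.
P6: D(K, 0x9) = 0x8.
Blocks that differ from the original plaintext: P2.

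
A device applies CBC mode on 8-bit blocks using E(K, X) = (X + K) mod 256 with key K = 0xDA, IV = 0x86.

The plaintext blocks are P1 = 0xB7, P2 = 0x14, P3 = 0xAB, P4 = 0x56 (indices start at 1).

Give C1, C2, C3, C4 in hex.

C1 = 0x0B, C2 = 0xF9, C3 = 0x2C, C4 = 0x54

CBC encryption: C_i = E(K, P_i ⊕ C_{i−1}), with C_{0} = IV.
C1: P1 ⊕ 0x86 = 0x31; E(K, 0x31) = 0x0B.
C2: P2 ⊕ 0x0B = 0x1F; E(K, 0x1F) = 0xF9.
C3: P3 ⊕ 0xF9 = 0x52; E(K, 0x52) = 0x2C.
C4: P4 ⊕ 0x2C = 0x7A; E(K, 0x7A) = 0x54.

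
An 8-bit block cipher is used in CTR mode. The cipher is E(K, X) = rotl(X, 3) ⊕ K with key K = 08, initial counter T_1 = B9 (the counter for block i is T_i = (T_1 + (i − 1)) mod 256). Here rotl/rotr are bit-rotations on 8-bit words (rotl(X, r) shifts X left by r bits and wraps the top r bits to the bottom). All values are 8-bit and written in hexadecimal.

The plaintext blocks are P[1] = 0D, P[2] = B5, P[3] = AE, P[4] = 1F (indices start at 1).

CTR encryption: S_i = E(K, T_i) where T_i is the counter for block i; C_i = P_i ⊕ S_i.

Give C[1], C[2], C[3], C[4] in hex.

C[1]: T = B9, S = E(K, T) = C5; 0D ⊕ C5 = C8.
C[2]: T = BA, S = E(K, T) = DD; B5 ⊕ DD = 68.
C[3]: T = BB, S = E(K, T) = D5; AE ⊕ D5 = 7B.
C[4]: T = BC, S = E(K, T) = ED; 1F ⊕ ED = F2.

C[1] = C8, C[2] = 68, C[3] = 7B, C[4] = F2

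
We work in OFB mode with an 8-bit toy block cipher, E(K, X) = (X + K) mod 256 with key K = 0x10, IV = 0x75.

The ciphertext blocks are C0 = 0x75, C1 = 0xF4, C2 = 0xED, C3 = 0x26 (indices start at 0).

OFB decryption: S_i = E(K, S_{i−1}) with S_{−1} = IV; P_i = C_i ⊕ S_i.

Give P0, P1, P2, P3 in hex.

P0: S = E(K, 0x75) = 0x85; 0x75 ⊕ 0x85 = 0xF0.
P1: S = E(K, 0x85) = 0x95; 0xF4 ⊕ 0x95 = 0x61.
P2: S = E(K, 0x95) = 0xA5; 0xED ⊕ 0xA5 = 0x48.
P3: S = E(K, 0xA5) = 0xB5; 0x26 ⊕ 0xB5 = 0x93.

P0 = 0xF0, P1 = 0x61, P2 = 0x48, P3 = 0x93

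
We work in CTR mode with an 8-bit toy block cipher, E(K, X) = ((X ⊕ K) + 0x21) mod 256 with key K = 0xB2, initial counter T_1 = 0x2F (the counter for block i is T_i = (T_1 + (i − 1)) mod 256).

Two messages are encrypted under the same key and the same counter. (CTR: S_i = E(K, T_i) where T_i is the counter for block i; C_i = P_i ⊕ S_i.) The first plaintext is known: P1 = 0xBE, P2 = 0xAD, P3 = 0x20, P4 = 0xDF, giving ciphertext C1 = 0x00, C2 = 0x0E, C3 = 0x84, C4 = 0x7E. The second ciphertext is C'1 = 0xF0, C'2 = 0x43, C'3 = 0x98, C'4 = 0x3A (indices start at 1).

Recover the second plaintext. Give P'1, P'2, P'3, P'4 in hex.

In CTR with a reused counter, both messages share the same keystream S_i, so C_i ⊕ C'_i = P_i ⊕ P'_i and thus P'_i = P_i ⊕ C_i ⊕ C'_i.
P'1: 0xBE ⊕ 0x00 ⊕ 0xF0 = 0x4E.
P'2: 0xAD ⊕ 0x0E ⊕ 0x43 = 0xE0.
P'3: 0x20 ⊕ 0x84 ⊕ 0x98 = 0x3C.
P'4: 0xDF ⊕ 0x7E ⊕ 0x3A = 0x9B.

P'1 = 0x4E, P'2 = 0xE0, P'3 = 0x3C, P'4 = 0x9B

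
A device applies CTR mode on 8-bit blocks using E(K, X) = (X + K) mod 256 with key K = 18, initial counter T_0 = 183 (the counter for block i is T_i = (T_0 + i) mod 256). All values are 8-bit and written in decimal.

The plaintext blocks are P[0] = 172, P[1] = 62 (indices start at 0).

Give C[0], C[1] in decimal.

C[0] = 101, C[1] = 244

CTR encryption: S_i = E(K, T_i) where T_i is the counter for block i; C_i = P_i ⊕ S_i.
C[0]: T = 183, S = E(K, T) = 201; 172 ⊕ 201 = 101.
C[1]: T = 184, S = E(K, T) = 202; 62 ⊕ 202 = 244.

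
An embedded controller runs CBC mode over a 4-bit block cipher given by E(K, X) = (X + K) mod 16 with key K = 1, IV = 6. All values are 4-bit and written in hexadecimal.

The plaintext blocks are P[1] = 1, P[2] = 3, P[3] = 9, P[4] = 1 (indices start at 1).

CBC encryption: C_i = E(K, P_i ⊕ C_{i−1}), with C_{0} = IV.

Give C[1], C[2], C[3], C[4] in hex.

C[1] = 8, C[2] = C, C[3] = 6, C[4] = 8

C[1]: P[1] ⊕ 6 = 7; E(K, 7) = 8.
C[2]: P[2] ⊕ 8 = B; E(K, B) = C.
C[3]: P[3] ⊕ C = 5; E(K, 5) = 6.
C[4]: P[4] ⊕ 6 = 7; E(K, 7) = 8.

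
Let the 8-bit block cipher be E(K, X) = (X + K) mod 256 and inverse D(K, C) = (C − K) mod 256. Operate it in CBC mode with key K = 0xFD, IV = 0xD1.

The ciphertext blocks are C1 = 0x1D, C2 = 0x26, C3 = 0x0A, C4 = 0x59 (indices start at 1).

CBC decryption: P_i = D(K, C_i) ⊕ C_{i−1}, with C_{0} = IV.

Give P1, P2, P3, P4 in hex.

P1 = 0xF1, P2 = 0x34, P3 = 0x2B, P4 = 0x56

P1: D(K, 0x1D) = 0x20; 0x20 ⊕ 0xD1 = 0xF1.
P2: D(K, 0x26) = 0x29; 0x29 ⊕ 0x1D = 0x34.
P3: D(K, 0x0A) = 0x0D; 0x0D ⊕ 0x26 = 0x2B.
P4: D(K, 0x59) = 0x5C; 0x5C ⊕ 0x0A = 0x56.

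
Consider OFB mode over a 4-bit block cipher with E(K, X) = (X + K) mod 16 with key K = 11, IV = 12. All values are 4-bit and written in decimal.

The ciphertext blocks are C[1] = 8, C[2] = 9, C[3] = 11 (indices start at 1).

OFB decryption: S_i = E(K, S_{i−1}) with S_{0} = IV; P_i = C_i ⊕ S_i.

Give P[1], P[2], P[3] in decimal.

P[1]: S = E(K, 12) = 7; 8 ⊕ 7 = 15.
P[2]: S = E(K, 7) = 2; 9 ⊕ 2 = 11.
P[3]: S = E(K, 2) = 13; 11 ⊕ 13 = 6.

P[1] = 15, P[2] = 11, P[3] = 6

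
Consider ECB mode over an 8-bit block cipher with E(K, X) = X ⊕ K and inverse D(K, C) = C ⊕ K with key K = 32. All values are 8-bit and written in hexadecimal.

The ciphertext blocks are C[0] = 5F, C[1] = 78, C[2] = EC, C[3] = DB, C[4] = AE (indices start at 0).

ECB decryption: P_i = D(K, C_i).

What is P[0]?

P[0] = 6D

P[0]: D(K, 5F) = 6D.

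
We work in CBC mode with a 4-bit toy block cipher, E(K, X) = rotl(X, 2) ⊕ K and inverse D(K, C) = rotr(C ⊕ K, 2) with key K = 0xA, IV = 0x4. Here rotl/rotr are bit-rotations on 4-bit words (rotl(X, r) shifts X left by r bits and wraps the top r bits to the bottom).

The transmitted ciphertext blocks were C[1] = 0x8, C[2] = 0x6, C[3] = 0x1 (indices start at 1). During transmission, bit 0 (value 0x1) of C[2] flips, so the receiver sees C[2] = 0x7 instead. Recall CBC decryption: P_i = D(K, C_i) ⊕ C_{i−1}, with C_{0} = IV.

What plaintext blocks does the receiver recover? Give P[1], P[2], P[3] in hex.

P[1] = 0xC, P[2] = 0xF, P[3] = 0x9

Only C[2] changed, to 0x7. In CBC, a change in C_i garbles P_i and flips the same bit in P_{i+1}. Decrypting the received ciphertext:
P[1]: D(K, 0x8) = 0x8; 0x8 ⊕ 0x4 = 0xC.
P[2]: D(K, 0x7) = 0x7; 0x7 ⊕ 0x8 = 0xF.
P[3]: D(K, 0x1) = 0xE; 0xE ⊕ 0x7 = 0x9.
Blocks that differ from the original plaintext: P[2], P[3].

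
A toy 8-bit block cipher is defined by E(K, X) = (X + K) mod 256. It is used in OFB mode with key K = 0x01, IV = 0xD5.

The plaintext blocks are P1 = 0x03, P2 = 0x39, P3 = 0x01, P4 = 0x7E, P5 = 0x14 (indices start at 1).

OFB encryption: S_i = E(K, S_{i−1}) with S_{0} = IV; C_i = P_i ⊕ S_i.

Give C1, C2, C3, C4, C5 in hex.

C1: S = E(K, 0xD5) = 0xD6; 0x03 ⊕ 0xD6 = 0xD5.
C2: S = E(K, 0xD6) = 0xD7; 0x39 ⊕ 0xD7 = 0xEE.
C3: S = E(K, 0xD7) = 0xD8; 0x01 ⊕ 0xD8 = 0xD9.
C4: S = E(K, 0xD8) = 0xD9; 0x7E ⊕ 0xD9 = 0xA7.
C5: S = E(K, 0xD9) = 0xDA; 0x14 ⊕ 0xDA = 0xCE.

C1 = 0xD5, C2 = 0xEE, C3 = 0xD9, C4 = 0xA7, C5 = 0xCE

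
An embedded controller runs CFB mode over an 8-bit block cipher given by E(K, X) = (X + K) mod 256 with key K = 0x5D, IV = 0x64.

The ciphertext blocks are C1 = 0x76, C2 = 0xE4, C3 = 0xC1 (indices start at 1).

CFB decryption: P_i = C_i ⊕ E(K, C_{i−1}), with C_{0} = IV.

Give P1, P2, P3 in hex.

P1: E(K, 0x64) = 0xC1; 0x76 ⊕ 0xC1 = 0xB7.
P2: E(K, 0x76) = 0xD3; 0xE4 ⊕ 0xD3 = 0x37.
P3: E(K, 0xE4) = 0x41; 0xC1 ⊕ 0x41 = 0x80.

P1 = 0xB7, P2 = 0x37, P3 = 0x80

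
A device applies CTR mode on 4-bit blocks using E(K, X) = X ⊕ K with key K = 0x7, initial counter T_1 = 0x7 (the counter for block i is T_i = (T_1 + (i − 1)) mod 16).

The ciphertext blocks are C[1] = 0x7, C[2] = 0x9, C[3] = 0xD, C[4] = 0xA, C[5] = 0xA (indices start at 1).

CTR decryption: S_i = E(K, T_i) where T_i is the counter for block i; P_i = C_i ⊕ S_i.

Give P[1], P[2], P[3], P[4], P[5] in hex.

P[1]: T = 0x7, S = E(K, T) = 0x0; 0x7 ⊕ 0x0 = 0x7.
P[2]: T = 0x8, S = E(K, T) = 0xF; 0x9 ⊕ 0xF = 0x6.
P[3]: T = 0x9, S = E(K, T) = 0xE; 0xD ⊕ 0xE = 0x3.
P[4]: T = 0xA, S = E(K, T) = 0xD; 0xA ⊕ 0xD = 0x7.
P[5]: T = 0xB, S = E(K, T) = 0xC; 0xA ⊕ 0xC = 0x6.

P[1] = 0x7, P[2] = 0x6, P[3] = 0x3, P[4] = 0x7, P[5] = 0x6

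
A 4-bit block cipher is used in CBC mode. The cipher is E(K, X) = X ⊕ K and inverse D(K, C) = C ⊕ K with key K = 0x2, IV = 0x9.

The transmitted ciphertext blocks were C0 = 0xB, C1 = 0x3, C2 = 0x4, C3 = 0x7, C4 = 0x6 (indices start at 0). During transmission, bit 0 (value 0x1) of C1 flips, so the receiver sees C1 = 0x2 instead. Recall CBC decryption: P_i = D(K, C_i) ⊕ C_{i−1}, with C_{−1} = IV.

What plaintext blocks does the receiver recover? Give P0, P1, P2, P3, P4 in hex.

P0 = 0x0, P1 = 0xB, P2 = 0x4, P3 = 0x1, P4 = 0x3

Only C1 changed, to 0x2. In CBC, a change in C_i garbles P_i and flips the same bit in P_{i+1}. Decrypting the received ciphertext:
P0: D(K, 0xB) = 0x9; 0x9 ⊕ 0x9 = 0x0.
P1: D(K, 0x2) = 0x0; 0x0 ⊕ 0xB = 0xB.
P2: D(K, 0x4) = 0x6; 0x6 ⊕ 0x2 = 0x4.
P3: D(K, 0x7) = 0x5; 0x5 ⊕ 0x4 = 0x1.
P4: D(K, 0x6) = 0x4; 0x4 ⊕ 0x7 = 0x3.
Blocks that differ from the original plaintext: P1, P2.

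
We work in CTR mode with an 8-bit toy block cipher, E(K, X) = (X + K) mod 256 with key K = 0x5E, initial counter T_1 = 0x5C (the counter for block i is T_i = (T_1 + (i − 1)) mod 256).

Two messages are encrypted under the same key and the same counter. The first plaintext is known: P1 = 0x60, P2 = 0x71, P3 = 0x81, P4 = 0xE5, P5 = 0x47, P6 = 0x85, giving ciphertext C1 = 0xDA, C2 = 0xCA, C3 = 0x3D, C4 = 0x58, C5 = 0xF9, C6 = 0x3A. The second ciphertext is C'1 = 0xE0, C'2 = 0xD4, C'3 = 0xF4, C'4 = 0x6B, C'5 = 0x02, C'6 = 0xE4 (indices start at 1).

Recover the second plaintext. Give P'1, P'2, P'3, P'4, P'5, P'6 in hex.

In CTR with a reused counter, both messages share the same keystream S_i, so C_i ⊕ C'_i = P_i ⊕ P'_i and thus P'_i = P_i ⊕ C_i ⊕ C'_i.
P'1: 0x60 ⊕ 0xDA ⊕ 0xE0 = 0x5A.
P'2: 0x71 ⊕ 0xCA ⊕ 0xD4 = 0x6F.
P'3: 0x81 ⊕ 0x3D ⊕ 0xF4 = 0x48.
P'4: 0xE5 ⊕ 0x58 ⊕ 0x6B = 0xD6.
P'5: 0x47 ⊕ 0xF9 ⊕ 0x02 = 0xBC.
P'6: 0x85 ⊕ 0x3A ⊕ 0xE4 = 0x5B.

P'1 = 0x5A, P'2 = 0x6F, P'3 = 0x48, P'4 = 0xD6, P'5 = 0xBC, P'6 = 0x5B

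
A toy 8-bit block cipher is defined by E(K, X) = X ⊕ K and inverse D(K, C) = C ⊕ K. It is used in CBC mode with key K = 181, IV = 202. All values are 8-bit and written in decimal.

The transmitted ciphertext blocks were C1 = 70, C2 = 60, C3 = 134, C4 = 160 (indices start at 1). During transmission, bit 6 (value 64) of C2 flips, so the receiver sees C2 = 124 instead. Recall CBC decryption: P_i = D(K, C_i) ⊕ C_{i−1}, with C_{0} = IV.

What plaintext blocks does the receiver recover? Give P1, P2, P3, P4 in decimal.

P1 = 57, P2 = 143, P3 = 79, P4 = 147

Only C2 changed, to 124. In CBC, a change in C_i garbles P_i and flips the same bit in P_{i+1}. Decrypting the received ciphertext:
P1: D(K, 70) = 243; 243 ⊕ 202 = 57.
P2: D(K, 124) = 201; 201 ⊕ 70 = 143.
P3: D(K, 134) = 51; 51 ⊕ 124 = 79.
P4: D(K, 160) = 21; 21 ⊕ 134 = 147.
Blocks that differ from the original plaintext: P2, P3.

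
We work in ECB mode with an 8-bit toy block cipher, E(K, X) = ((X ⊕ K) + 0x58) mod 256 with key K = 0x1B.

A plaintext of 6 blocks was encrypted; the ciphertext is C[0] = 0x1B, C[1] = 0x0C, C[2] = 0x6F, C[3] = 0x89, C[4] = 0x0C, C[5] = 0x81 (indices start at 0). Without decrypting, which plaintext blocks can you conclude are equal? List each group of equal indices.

P[1] = P[4]

ECB encrypts each block independently with the same key, so equal ciphertext blocks imply equal plaintext blocks.
C[1] = C[4] = 0x0C, so P[1] = P[4].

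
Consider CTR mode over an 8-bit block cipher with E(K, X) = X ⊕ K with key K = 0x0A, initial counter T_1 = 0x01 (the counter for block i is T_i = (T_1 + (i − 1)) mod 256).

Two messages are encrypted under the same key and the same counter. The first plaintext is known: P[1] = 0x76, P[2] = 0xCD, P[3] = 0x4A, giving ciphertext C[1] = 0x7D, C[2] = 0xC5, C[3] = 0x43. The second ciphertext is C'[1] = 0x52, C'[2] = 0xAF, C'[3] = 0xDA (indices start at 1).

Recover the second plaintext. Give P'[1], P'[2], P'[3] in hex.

In CTR with a reused counter, both messages share the same keystream S_i, so C_i ⊕ C'_i = P_i ⊕ P'_i and thus P'_i = P_i ⊕ C_i ⊕ C'_i.
P'[1]: 0x76 ⊕ 0x7D ⊕ 0x52 = 0x59.
P'[2]: 0xCD ⊕ 0xC5 ⊕ 0xAF = 0xA7.
P'[3]: 0x4A ⊕ 0x43 ⊕ 0xDA = 0xD3.

P'[1] = 0x59, P'[2] = 0xA7, P'[3] = 0xD3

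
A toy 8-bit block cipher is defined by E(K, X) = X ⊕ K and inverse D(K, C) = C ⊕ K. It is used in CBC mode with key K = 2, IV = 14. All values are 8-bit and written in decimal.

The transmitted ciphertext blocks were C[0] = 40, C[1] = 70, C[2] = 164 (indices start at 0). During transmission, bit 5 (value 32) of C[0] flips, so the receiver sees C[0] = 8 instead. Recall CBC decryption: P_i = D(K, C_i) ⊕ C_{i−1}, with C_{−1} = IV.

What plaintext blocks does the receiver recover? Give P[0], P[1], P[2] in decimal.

P[0] = 4, P[1] = 76, P[2] = 224

Only C[0] changed, to 8. In CBC, a change in C_i garbles P_i and flips the same bit in P_{i+1}. Decrypting the received ciphertext:
P[0]: D(K, 8) = 10; 10 ⊕ 14 = 4.
P[1]: D(K, 70) = 68; 68 ⊕ 8 = 76.
P[2]: D(K, 164) = 166; 166 ⊕ 70 = 224.
Blocks that differ from the original plaintext: P[0], P[1].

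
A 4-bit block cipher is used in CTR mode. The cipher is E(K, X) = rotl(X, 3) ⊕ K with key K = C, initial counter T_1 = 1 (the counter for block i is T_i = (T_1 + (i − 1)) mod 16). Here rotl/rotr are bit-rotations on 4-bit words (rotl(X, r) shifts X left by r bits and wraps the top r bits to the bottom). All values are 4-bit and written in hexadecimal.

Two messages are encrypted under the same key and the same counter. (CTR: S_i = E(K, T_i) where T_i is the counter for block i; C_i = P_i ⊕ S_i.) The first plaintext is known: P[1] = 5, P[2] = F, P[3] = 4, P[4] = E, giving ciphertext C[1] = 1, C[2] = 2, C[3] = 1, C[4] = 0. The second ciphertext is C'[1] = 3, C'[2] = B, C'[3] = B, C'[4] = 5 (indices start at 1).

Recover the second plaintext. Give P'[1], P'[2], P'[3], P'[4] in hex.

In CTR with a reused counter, both messages share the same keystream S_i, so C_i ⊕ C'_i = P_i ⊕ P'_i and thus P'_i = P_i ⊕ C_i ⊕ C'_i.
P'[1]: 5 ⊕ 1 ⊕ 3 = 7.
P'[2]: F ⊕ 2 ⊕ B = 6.
P'[3]: 4 ⊕ 1 ⊕ B = E.
P'[4]: E ⊕ 0 ⊕ 5 = B.

P'[1] = 7, P'[2] = 6, P'[3] = E, P'[4] = B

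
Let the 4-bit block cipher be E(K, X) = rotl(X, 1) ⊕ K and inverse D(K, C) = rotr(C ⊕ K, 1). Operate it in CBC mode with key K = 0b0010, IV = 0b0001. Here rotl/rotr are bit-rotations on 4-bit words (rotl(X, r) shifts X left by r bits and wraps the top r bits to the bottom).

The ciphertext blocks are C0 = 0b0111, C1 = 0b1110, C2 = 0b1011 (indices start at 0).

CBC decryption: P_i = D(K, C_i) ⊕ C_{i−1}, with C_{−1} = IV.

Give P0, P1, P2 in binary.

P0: D(K, 0b0111) = 0b1010; 0b1010 ⊕ 0b0001 = 0b1011.
P1: D(K, 0b1110) = 0b0110; 0b0110 ⊕ 0b0111 = 0b0001.
P2: D(K, 0b1011) = 0b1100; 0b1100 ⊕ 0b1110 = 0b0010.

P0 = 0b1011, P1 = 0b0001, P2 = 0b0010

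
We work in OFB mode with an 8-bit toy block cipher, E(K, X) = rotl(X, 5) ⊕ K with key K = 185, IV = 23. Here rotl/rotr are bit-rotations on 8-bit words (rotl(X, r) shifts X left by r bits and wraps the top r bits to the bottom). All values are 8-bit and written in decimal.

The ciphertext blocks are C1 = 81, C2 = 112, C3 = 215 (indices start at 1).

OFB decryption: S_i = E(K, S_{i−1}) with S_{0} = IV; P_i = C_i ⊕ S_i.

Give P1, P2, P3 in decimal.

P1: S = E(K, 23) = 91; 81 ⊕ 91 = 10.
P2: S = E(K, 91) = 210; 112 ⊕ 210 = 162.
P3: S = E(K, 210) = 227; 215 ⊕ 227 = 52.

P1 = 10, P2 = 162, P3 = 52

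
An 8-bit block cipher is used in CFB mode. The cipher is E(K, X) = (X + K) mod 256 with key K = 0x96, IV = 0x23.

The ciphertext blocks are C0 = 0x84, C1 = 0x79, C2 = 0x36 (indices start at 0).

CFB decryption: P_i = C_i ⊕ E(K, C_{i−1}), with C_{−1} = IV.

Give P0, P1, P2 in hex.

P0: E(K, 0x23) = 0xB9; 0x84 ⊕ 0xB9 = 0x3D.
P1: E(K, 0x84) = 0x1A; 0x79 ⊕ 0x1A = 0x63.
P2: E(K, 0x79) = 0x0F; 0x36 ⊕ 0x0F = 0x39.

P0 = 0x3D, P1 = 0x63, P2 = 0x39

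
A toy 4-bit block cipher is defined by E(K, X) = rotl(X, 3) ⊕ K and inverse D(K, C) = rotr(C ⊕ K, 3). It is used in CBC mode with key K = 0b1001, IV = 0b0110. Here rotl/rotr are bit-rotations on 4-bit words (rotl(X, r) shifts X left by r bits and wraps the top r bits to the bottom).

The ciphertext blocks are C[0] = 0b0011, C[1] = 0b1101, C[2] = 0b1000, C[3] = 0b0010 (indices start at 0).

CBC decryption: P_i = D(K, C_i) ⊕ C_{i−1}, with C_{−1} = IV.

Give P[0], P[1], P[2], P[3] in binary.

P[0] = 0b0011, P[1] = 0b1011, P[2] = 0b1111, P[3] = 0b1111

P[0]: D(K, 0b0011) = 0b0101; 0b0101 ⊕ 0b0110 = 0b0011.
P[1]: D(K, 0b1101) = 0b1000; 0b1000 ⊕ 0b0011 = 0b1011.
P[2]: D(K, 0b1000) = 0b0010; 0b0010 ⊕ 0b1101 = 0b1111.
P[3]: D(K, 0b0010) = 0b0111; 0b0111 ⊕ 0b1000 = 0b1111.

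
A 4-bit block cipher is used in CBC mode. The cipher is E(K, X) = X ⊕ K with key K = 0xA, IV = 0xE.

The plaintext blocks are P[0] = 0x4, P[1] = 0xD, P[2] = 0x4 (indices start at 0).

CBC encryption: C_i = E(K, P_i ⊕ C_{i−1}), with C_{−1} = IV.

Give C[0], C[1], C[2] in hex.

C[0]: P[0] ⊕ 0xE = 0xA; E(K, 0xA) = 0x0.
C[1]: P[1] ⊕ 0x0 = 0xD; E(K, 0xD) = 0x7.
C[2]: P[2] ⊕ 0x7 = 0x3; E(K, 0x3) = 0x9.

C[0] = 0x0, C[1] = 0x7, C[2] = 0x9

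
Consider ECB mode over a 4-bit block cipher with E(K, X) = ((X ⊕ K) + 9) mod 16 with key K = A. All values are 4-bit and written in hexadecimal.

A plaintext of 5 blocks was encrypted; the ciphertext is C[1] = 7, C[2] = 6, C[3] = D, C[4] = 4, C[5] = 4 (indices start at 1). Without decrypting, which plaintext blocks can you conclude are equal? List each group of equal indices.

P[4] = P[5]

ECB encrypts each block independently with the same key, so equal ciphertext blocks imply equal plaintext blocks.
C[4] = C[5] = 4, so P[4] = P[5].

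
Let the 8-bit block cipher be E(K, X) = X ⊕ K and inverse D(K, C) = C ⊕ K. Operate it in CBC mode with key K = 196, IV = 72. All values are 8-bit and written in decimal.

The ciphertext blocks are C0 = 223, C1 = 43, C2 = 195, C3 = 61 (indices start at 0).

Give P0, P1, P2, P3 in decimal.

CBC decryption: P_i = D(K, C_i) ⊕ C_{i−1}, with C_{−1} = IV.
P0: D(K, 223) = 27; 27 ⊕ 72 = 83.
P1: D(K, 43) = 239; 239 ⊕ 223 = 48.
P2: D(K, 195) = 7; 7 ⊕ 43 = 44.
P3: D(K, 61) = 249; 249 ⊕ 195 = 58.

P0 = 83, P1 = 48, P2 = 44, P3 = 58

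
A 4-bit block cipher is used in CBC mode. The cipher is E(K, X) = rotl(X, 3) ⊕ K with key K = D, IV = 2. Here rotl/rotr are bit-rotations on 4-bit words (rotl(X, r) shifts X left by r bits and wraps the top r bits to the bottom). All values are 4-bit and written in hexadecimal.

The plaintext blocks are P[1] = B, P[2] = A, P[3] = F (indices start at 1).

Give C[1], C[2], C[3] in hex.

CBC encryption: C_i = E(K, P_i ⊕ C_{i−1}), with C_{0} = IV.
C[1]: P[1] ⊕ 2 = 9; E(K, 9) = 1.
C[2]: P[2] ⊕ 1 = B; E(K, B) = 0.
C[3]: P[3] ⊕ 0 = F; E(K, F) = 2.

C[1] = 1, C[2] = 0, C[3] = 2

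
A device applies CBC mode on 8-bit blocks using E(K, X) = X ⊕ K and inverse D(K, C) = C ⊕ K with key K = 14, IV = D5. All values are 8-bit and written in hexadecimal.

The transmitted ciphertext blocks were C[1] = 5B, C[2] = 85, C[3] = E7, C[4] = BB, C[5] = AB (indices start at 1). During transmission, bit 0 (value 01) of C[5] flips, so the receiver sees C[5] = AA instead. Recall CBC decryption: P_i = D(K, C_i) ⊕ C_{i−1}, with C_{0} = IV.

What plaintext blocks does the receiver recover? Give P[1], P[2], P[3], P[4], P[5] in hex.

P[1] = 9A, P[2] = CA, P[3] = 76, P[4] = 48, P[5] = 05

Only C[5] changed, to AA. In CBC, a change in C_i garbles P_i and flips the same bit in P_{i+1}. Decrypting the received ciphertext:
P[1]: D(K, 5B) = 4F; 4F ⊕ D5 = 9A.
P[2]: D(K, 85) = 91; 91 ⊕ 5B = CA.
P[3]: D(K, E7) = F3; F3 ⊕ 85 = 76.
P[4]: D(K, BB) = AF; AF ⊕ E7 = 48.
P[5]: D(K, AA) = BE; BE ⊕ BB = 05.
Blocks that differ from the original plaintext: P[5].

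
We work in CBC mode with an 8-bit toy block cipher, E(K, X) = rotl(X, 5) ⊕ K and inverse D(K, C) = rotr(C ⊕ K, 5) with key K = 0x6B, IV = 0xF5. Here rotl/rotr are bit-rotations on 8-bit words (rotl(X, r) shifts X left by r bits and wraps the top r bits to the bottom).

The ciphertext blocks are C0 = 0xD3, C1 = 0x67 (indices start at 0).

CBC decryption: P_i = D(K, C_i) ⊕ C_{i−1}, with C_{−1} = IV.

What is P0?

P0: D(K, 0xD3) = 0xC5; 0xC5 ⊕ 0xF5 = 0x30.

P0 = 0x30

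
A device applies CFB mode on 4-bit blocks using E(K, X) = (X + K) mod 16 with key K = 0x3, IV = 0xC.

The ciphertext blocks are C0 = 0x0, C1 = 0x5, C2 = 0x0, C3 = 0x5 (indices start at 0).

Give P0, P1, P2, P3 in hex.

CFB decryption: P_i = C_i ⊕ E(K, C_{i−1}), with C_{−1} = IV.
P0: E(K, 0xC) = 0xF; 0x0 ⊕ 0xF = 0xF.
P1: E(K, 0x0) = 0x3; 0x5 ⊕ 0x3 = 0x6.
P2: E(K, 0x5) = 0x8; 0x0 ⊕ 0x8 = 0x8.
P3: E(K, 0x0) = 0x3; 0x5 ⊕ 0x3 = 0x6.

P0 = 0xF, P1 = 0x6, P2 = 0x8, P3 = 0x6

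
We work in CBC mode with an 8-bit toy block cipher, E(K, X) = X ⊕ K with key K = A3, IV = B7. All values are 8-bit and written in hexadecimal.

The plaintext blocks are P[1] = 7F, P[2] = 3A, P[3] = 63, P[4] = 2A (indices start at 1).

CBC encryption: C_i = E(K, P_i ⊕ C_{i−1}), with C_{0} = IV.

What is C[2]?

C[2] = F2

C[1]: P[1] ⊕ B7 = C8; E(K, C8) = 6B.
C[2]: P[2] ⊕ 6B = 51; E(K, 51) = F2.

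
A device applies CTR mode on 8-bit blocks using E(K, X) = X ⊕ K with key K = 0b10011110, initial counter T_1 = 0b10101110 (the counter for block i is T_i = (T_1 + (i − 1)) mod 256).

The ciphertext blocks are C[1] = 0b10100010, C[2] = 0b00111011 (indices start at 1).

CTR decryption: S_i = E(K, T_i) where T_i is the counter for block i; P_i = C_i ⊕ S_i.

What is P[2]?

P[2]: T = 0b10101111, S = E(K, T) = 0b00110001; 0b00111011 ⊕ 0b00110001 = 0b00001010.

P[2] = 0b00001010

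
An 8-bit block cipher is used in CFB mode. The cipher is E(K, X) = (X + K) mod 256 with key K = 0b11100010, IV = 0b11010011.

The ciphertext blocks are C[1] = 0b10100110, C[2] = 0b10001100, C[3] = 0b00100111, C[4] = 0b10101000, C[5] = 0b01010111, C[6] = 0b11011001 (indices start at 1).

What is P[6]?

P[6] = 0b11100000

CFB decryption: P_i = C_i ⊕ E(K, C_{i−1}), with C_{0} = IV.
P[6]: E(K, 0b01010111) = 0b00111001; 0b11011001 ⊕ 0b00111001 = 0b11100000.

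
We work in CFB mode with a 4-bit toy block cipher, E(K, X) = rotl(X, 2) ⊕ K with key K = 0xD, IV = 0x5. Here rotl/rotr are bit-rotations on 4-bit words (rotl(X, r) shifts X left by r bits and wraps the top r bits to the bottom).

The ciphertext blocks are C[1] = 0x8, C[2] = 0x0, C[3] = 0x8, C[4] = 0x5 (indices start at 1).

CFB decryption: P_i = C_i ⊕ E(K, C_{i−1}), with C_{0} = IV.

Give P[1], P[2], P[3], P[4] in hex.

P[1] = 0x0, P[2] = 0xF, P[3] = 0x5, P[4] = 0xA

P[1]: E(K, 0x5) = 0x8; 0x8 ⊕ 0x8 = 0x0.
P[2]: E(K, 0x8) = 0xF; 0x0 ⊕ 0xF = 0xF.
P[3]: E(K, 0x0) = 0xD; 0x8 ⊕ 0xD = 0x5.
P[4]: E(K, 0x8) = 0xF; 0x5 ⊕ 0xF = 0xA.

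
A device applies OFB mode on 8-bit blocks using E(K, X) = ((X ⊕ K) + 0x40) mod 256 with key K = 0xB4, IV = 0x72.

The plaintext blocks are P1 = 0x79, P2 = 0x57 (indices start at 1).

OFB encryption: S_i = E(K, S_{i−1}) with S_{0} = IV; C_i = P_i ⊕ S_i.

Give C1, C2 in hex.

C1: S = E(K, 0x72) = 0x06; 0x79 ⊕ 0x06 = 0x7F.
C2: S = E(K, 0x06) = 0xF2; 0x57 ⊕ 0xF2 = 0xA5.

C1 = 0x7F, C2 = 0xA5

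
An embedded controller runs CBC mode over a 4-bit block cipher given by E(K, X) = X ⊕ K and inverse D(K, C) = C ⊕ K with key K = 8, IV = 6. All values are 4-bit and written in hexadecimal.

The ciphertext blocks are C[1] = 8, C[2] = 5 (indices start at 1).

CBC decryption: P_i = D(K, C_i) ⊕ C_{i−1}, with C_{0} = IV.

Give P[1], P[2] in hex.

P[1] = 6, P[2] = 5

P[1]: D(K, 8) = 0; 0 ⊕ 6 = 6.
P[2]: D(K, 5) = D; D ⊕ 8 = 5.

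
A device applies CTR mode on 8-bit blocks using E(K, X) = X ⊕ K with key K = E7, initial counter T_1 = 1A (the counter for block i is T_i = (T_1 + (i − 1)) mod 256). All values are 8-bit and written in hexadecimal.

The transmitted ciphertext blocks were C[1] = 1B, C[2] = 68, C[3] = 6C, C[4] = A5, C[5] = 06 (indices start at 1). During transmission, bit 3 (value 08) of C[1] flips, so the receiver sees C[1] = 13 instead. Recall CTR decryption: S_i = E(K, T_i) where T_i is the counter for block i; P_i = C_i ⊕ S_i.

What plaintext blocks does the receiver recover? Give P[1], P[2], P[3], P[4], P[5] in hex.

P[1] = EE, P[2] = 94, P[3] = 97, P[4] = 5F, P[5] = FF

Only C[1] changed, to 13. In CTR, a change in C_i flips the same bit in P_i only; the keystream is unaffected. Decrypting the received ciphertext:
P[1]: T = 1A, S = E(K, T) = FD; 13 ⊕ FD = EE.
P[2]: T = 1B, S = E(K, T) = FC; 68 ⊕ FC = 94.
P[3]: T = 1C, S = E(K, T) = FB; 6C ⊕ FB = 97.
P[4]: T = 1D, S = E(K, T) = FA; A5 ⊕ FA = 5F.
P[5]: T = 1E, S = E(K, T) = F9; 06 ⊕ F9 = FF.
Blocks that differ from the original plaintext: P[1].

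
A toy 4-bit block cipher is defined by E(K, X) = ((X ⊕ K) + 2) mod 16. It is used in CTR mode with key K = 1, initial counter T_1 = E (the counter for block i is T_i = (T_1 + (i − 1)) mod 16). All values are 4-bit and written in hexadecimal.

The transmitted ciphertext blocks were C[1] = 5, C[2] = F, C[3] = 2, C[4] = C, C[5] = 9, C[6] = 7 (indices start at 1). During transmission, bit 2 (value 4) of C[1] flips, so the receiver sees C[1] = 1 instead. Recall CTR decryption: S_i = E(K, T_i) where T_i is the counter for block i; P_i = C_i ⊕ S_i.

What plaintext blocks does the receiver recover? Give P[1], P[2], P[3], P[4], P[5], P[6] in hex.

P[1] = 0, P[2] = F, P[3] = 1, P[4] = E, P[5] = C, P[6] = 3

Only C[1] changed, to 1. In CTR, a change in C_i flips the same bit in P_i only; the keystream is unaffected. Decrypting the received ciphertext:
P[1]: T = E, S = E(K, T) = 1; 1 ⊕ 1 = 0.
P[2]: T = F, S = E(K, T) = 0; F ⊕ 0 = F.
P[3]: T = 0, S = E(K, T) = 3; 2 ⊕ 3 = 1.
P[4]: T = 1, S = E(K, T) = 2; C ⊕ 2 = E.
P[5]: T = 2, S = E(K, T) = 5; 9 ⊕ 5 = C.
P[6]: T = 3, S = E(K, T) = 4; 7 ⊕ 4 = 3.
Blocks that differ from the original plaintext: P[1].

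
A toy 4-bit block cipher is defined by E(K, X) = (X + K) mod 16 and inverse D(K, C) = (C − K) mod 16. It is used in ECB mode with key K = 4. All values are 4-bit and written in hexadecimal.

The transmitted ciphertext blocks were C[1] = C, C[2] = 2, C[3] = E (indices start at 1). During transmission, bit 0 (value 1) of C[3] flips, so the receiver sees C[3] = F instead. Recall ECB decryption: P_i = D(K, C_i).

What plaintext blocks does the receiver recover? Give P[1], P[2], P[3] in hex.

Only C[3] changed, to F. In ECB, a change in C_i affects only P_i. Decrypting the received ciphertext:
P[1]: D(K, C) = 8.
P[2]: D(K, 2) = E.
P[3]: D(K, F) = B.
Blocks that differ from the original plaintext: P[3].

P[1] = 8, P[2] = E, P[3] = B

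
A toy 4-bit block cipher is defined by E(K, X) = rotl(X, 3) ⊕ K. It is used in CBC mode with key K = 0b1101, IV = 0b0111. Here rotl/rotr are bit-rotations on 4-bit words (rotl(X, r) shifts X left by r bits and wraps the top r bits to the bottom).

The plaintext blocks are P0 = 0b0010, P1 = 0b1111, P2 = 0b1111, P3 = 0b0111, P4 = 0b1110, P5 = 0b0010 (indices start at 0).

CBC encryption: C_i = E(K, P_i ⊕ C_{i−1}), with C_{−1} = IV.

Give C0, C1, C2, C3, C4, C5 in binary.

C0: P0 ⊕ 0b0111 = 0b0101; E(K, 0b0101) = 0b0111.
C1: P1 ⊕ 0b0111 = 0b1000; E(K, 0b1000) = 0b1001.
C2: P2 ⊕ 0b1001 = 0b0110; E(K, 0b0110) = 0b1110.
C3: P3 ⊕ 0b1110 = 0b1001; E(K, 0b1001) = 0b0001.
C4: P4 ⊕ 0b0001 = 0b1111; E(K, 0b1111) = 0b0010.
C5: P5 ⊕ 0b0010 = 0b0000; E(K, 0b0000) = 0b1101.

C0 = 0b0111, C1 = 0b1001, C2 = 0b1110, C3 = 0b0001, C4 = 0b0010, C5 = 0b1101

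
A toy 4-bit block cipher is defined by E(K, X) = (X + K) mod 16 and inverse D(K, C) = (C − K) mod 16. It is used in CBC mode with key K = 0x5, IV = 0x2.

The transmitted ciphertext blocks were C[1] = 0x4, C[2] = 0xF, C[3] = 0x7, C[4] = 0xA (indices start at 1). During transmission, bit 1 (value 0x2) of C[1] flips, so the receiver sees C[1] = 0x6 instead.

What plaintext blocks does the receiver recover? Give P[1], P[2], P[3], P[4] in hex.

P[1] = 0x3, P[2] = 0xC, P[3] = 0xD, P[4] = 0x2

CBC decryption: P_i = D(K, C_i) ⊕ C_{i−1}, with C_{0} = IV.
Only C[1] changed, to 0x6. In CBC, a change in C_i garbles P_i and flips the same bit in P_{i+1}. Decrypting the received ciphertext:
P[1]: D(K, 0x6) = 0x1; 0x1 ⊕ 0x2 = 0x3.
P[2]: D(K, 0xF) = 0xA; 0xA ⊕ 0x6 = 0xC.
P[3]: D(K, 0x7) = 0x2; 0x2 ⊕ 0xF = 0xD.
P[4]: D(K, 0xA) = 0x5; 0x5 ⊕ 0x7 = 0x2.
Blocks that differ from the original plaintext: P[1], P[2].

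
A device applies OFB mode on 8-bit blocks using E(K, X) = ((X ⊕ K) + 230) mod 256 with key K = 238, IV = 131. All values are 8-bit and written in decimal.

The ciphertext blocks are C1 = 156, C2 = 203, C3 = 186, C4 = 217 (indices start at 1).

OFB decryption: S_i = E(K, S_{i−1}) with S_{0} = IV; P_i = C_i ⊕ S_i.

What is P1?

P1: S = E(K, 131) = 83; 156 ⊕ 83 = 207.

P1 = 207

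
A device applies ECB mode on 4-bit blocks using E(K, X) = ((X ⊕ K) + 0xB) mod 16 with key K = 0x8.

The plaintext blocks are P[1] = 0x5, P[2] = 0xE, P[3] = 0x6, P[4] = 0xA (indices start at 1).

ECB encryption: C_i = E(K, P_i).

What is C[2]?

C[2]: E(K, 0xE) = 0x1.

C[2] = 0x1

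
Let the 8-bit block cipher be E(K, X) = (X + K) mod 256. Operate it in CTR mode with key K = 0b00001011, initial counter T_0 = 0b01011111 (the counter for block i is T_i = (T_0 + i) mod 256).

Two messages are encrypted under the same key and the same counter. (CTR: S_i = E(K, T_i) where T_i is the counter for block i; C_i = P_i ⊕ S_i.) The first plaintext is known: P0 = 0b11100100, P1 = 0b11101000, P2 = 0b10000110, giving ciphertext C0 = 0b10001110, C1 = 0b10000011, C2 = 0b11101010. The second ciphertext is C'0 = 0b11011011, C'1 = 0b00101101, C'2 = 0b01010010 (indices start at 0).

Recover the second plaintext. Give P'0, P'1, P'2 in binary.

P'0 = 0b10110001, P'1 = 0b01000110, P'2 = 0b00111110

In CTR with a reused counter, both messages share the same keystream S_i, so C_i ⊕ C'_i = P_i ⊕ P'_i and thus P'_i = P_i ⊕ C_i ⊕ C'_i.
P'0: 0b11100100 ⊕ 0b10001110 ⊕ 0b11011011 = 0b10110001.
P'1: 0b11101000 ⊕ 0b10000011 ⊕ 0b00101101 = 0b01000110.
P'2: 0b10000110 ⊕ 0b11101010 ⊕ 0b01010010 = 0b00111110.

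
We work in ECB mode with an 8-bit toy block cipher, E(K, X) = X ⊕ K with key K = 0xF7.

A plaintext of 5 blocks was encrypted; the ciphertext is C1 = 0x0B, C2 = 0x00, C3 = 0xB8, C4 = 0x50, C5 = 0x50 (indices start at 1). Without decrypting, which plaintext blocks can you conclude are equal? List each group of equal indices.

P4 = P5

ECB encrypts each block independently with the same key, so equal ciphertext blocks imply equal plaintext blocks.
C4 = C5 = 0x50, so P4 = P5.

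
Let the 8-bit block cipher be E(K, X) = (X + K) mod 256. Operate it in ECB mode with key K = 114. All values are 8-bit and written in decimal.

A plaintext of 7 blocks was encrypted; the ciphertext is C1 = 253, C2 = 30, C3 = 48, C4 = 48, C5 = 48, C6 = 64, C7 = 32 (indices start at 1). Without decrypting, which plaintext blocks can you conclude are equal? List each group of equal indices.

ECB encrypts each block independently with the same key, so equal ciphertext blocks imply equal plaintext blocks.
C3 = C4 = C5 = 48, so P3 = P4 = P5.

P3 = P4 = P5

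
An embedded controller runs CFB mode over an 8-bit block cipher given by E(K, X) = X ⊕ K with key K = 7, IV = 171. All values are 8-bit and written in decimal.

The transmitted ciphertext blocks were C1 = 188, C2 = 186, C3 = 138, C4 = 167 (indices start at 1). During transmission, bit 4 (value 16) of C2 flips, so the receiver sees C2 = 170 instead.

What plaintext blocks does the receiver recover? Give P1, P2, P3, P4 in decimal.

P1 = 16, P2 = 17, P3 = 39, P4 = 42

CFB decryption: P_i = C_i ⊕ E(K, C_{i−1}), with C_{0} = IV.
Only C2 changed, to 170. In CFB, a change in C_i flips the same bit in P_i and garbles P_{i+1}. Decrypting the received ciphertext:
P1: E(K, 171) = 172; 188 ⊕ 172 = 16.
P2: E(K, 188) = 187; 170 ⊕ 187 = 17.
P3: E(K, 170) = 173; 138 ⊕ 173 = 39.
P4: E(K, 138) = 141; 167 ⊕ 141 = 42.
Blocks that differ from the original plaintext: P2, P3.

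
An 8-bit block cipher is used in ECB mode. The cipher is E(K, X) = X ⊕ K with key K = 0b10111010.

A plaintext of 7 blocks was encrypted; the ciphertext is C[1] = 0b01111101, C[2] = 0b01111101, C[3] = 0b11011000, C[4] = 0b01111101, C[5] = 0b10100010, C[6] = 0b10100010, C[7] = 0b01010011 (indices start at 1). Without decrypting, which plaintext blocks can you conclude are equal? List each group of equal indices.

P[1] = P[2] = P[4]; P[5] = P[6]

ECB encrypts each block independently with the same key, so equal ciphertext blocks imply equal plaintext blocks.
C[1] = C[2] = C[4] = 0b01111101, so P[1] = P[2] = P[4].
C[5] = C[6] = 0b10100010, so P[5] = P[6].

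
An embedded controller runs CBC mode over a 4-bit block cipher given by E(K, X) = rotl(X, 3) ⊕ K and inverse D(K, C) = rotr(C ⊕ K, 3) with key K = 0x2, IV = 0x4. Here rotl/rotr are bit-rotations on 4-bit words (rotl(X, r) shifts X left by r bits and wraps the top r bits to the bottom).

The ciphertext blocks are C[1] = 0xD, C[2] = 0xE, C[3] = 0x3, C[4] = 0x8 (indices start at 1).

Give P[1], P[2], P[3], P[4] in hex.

CBC decryption: P_i = D(K, C_i) ⊕ C_{i−1}, with C_{0} = IV.
P[1]: D(K, 0xD) = 0xF; 0xF ⊕ 0x4 = 0xB.
P[2]: D(K, 0xE) = 0x9; 0x9 ⊕ 0xD = 0x4.
P[3]: D(K, 0x3) = 0x2; 0x2 ⊕ 0xE = 0xC.
P[4]: D(K, 0x8) = 0x5; 0x5 ⊕ 0x3 = 0x6.

P[1] = 0xB, P[2] = 0x4, P[3] = 0xC, P[4] = 0x6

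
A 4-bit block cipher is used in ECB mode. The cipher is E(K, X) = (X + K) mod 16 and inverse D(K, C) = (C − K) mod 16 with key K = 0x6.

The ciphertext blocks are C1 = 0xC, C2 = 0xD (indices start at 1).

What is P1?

ECB decryption: P_i = D(K, C_i).
P1: D(K, 0xC) = 0x6.

P1 = 0x6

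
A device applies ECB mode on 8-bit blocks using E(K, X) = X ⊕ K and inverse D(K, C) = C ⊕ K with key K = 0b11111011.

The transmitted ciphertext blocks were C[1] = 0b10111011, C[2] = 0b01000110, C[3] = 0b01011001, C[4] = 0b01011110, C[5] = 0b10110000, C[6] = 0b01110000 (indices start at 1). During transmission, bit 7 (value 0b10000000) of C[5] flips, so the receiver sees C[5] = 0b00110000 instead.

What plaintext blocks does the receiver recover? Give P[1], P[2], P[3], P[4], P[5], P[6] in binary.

ECB decryption: P_i = D(K, C_i).
Only C[5] changed, to 0b00110000. In ECB, a change in C_i affects only P_i. Decrypting the received ciphertext:
P[1]: D(K, 0b10111011) = 0b01000000.
P[2]: D(K, 0b01000110) = 0b10111101.
P[3]: D(K, 0b01011001) = 0b10100010.
P[4]: D(K, 0b01011110) = 0b10100101.
P[5]: D(K, 0b00110000) = 0b11001011.
P[6]: D(K, 0b01110000) = 0b10001011.
Blocks that differ from the original plaintext: P[5].

P[1] = 0b01000000, P[2] = 0b10111101, P[3] = 0b10100010, P[4] = 0b10100101, P[5] = 0b11001011, P[6] = 0b10001011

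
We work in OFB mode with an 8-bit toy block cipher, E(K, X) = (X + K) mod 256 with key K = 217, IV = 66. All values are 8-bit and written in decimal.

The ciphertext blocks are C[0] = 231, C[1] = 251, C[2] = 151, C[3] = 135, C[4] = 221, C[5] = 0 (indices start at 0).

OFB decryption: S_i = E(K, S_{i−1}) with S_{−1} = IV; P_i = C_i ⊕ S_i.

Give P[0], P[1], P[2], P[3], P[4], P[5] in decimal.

P[0]: S = E(K, 66) = 27; 231 ⊕ 27 = 252.
P[1]: S = E(K, 27) = 244; 251 ⊕ 244 = 15.
P[2]: S = E(K, 244) = 205; 151 ⊕ 205 = 90.
P[3]: S = E(K, 205) = 166; 135 ⊕ 166 = 33.
P[4]: S = E(K, 166) = 127; 221 ⊕ 127 = 162.
P[5]: S = E(K, 127) = 88; 0 ⊕ 88 = 88.

P[0] = 252, P[1] = 15, P[2] = 90, P[3] = 33, P[4] = 162, P[5] = 88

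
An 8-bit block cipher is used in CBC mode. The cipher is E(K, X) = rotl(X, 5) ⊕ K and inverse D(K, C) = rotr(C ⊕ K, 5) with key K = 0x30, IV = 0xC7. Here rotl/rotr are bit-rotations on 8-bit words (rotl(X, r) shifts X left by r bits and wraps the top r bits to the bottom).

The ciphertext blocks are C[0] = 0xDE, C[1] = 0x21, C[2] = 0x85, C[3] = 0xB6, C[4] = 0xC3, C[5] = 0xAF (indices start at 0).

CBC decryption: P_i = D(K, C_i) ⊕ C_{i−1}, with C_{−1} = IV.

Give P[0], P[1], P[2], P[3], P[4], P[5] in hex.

P[0] = 0xB0, P[1] = 0x56, P[2] = 0x8C, P[3] = 0xB1, P[4] = 0x29, P[5] = 0x3F

P[0]: D(K, 0xDE) = 0x77; 0x77 ⊕ 0xC7 = 0xB0.
P[1]: D(K, 0x21) = 0x88; 0x88 ⊕ 0xDE = 0x56.
P[2]: D(K, 0x85) = 0xAD; 0xAD ⊕ 0x21 = 0x8C.
P[3]: D(K, 0xB6) = 0x34; 0x34 ⊕ 0x85 = 0xB1.
P[4]: D(K, 0xC3) = 0x9F; 0x9F ⊕ 0xB6 = 0x29.
P[5]: D(K, 0xAF) = 0xFC; 0xFC ⊕ 0xC3 = 0x3F.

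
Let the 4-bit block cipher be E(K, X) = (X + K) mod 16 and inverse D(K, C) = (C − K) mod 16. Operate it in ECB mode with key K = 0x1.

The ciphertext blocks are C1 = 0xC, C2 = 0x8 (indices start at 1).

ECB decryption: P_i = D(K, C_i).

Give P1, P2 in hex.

P1 = 0xB, P2 = 0x7

P1: D(K, 0xC) = 0xB.
P2: D(K, 0x8) = 0x7.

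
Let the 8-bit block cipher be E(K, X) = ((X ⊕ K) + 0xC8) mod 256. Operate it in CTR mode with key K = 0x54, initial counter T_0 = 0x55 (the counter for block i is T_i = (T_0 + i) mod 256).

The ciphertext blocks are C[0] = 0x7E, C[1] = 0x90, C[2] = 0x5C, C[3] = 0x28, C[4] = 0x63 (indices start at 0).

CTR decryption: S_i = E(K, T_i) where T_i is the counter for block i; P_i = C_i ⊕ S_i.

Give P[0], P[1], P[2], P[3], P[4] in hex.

P[0]: T = 0x55, S = E(K, T) = 0xC9; 0x7E ⊕ 0xC9 = 0xB7.
P[1]: T = 0x56, S = E(K, T) = 0xCA; 0x90 ⊕ 0xCA = 0x5A.
P[2]: T = 0x57, S = E(K, T) = 0xCB; 0x5C ⊕ 0xCB = 0x97.
P[3]: T = 0x58, S = E(K, T) = 0xD4; 0x28 ⊕ 0xD4 = 0xFC.
P[4]: T = 0x59, S = E(K, T) = 0xD5; 0x63 ⊕ 0xD5 = 0xB6.

P[0] = 0xB7, P[1] = 0x5A, P[2] = 0x97, P[3] = 0xFC, P[4] = 0xB6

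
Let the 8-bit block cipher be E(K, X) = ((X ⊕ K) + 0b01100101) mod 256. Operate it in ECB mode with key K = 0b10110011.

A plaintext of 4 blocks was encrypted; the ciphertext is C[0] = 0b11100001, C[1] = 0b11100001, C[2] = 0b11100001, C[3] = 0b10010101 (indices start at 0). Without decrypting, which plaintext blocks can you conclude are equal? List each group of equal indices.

ECB encrypts each block independently with the same key, so equal ciphertext blocks imply equal plaintext blocks.
C[0] = C[1] = C[2] = 0b11100001, so P[0] = P[1] = P[2].

P[0] = P[1] = P[2]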